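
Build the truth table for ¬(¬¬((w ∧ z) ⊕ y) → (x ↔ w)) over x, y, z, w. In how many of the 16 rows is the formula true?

  x      y      z      w    |  (w ∧ z)  ((w ∧ z) ⊕ y)  ¬((w ∧ z) ⊕ y)  ¬¬((w ∧ z) ⊕ y)  (x ↔ w)  (¬¬((w ∧ z) ⊕ y) → (x ↔ w))  ¬(¬¬((w ∧ z) ⊕ y) → (x ↔ w))
False  False  False  False  |   False       False           True            False         True               True                        False            
False  False  False   True  |   False       False           True            False        False               True                        False            
False  False   True  False  |   False       False           True            False         True               True                        False            
False  False   True   True  |    True        True          False             True        False              False                         True            
False   True  False  False  |   False        True          False             True         True               True                        False            
False   True  False   True  |   False        True          False             True        False              False                         True            
False   True   True  False  |   False        True          False             True         True               True                        False            
False   True   True   True  |    True       False           True            False        False               True                        False            
 True  False  False  False  |   False       False           True            False        False               True                        False            
 True  False  False   True  |   False       False           True            False         True               True                        False            
 True  False   True  False  |   False       False           True            False        False               True                        False            
 True  False   True   True  |    True        True          False             True         True               True                        False            
 True   True  False  False  |   False        True          False             True        False              False                         True            
 True   True  False   True  |   False        True          False             True         True               True                        False            
 True   True   True  False  |   False        True          False             True        False              False                         True            
 True   True   True   True  |    True       False           True            False         True               True                        False            
The formula is true on 4 of the 16 rows.

4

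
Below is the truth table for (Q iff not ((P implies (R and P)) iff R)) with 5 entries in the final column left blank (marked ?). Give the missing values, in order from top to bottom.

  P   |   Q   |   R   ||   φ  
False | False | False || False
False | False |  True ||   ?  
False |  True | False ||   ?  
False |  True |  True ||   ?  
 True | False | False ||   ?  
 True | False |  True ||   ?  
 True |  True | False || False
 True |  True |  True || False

True, True, False, True, True

Row P=False, Q=False, R=True: not ((P implies (R and P)) iff R) = False, so the formula = True.
Row P=False, Q=True, R=False: not ((P implies (R and P)) iff R) = True, so the formula = True.
Row P=False, Q=True, R=True: not ((P implies (R and P)) iff R) = False, so the formula = False.
Row P=True, Q=False, R=False: not ((P implies (R and P)) iff R) = False, so the formula = True.
Row P=True, Q=False, R=True: not ((P implies (R and P)) iff R) = False, so the formula = True.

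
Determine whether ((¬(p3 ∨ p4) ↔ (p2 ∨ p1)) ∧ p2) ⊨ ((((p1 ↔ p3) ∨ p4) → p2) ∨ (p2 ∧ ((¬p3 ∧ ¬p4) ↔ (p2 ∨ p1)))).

p1 | p2 | p3 | p4 | φ | ψ
-- | -- | -- | -- | - | -
0  | 0  | 0  | 0  | 0 | 0
0  | 0  | 0  | 1  | 0 | 0
0  | 0  | 1  | 0  | 0 | 1
0  | 0  | 1  | 1  | 0 | 0
0  | 1  | 0  | 0  | 1 | 1
0  | 1  | 0  | 1  | 0 | 1
0  | 1  | 1  | 0  | 0 | 1
0  | 1  | 1  | 1  | 0 | 1
1  | 0  | 0  | 0  | 0 | 1
1  | 0  | 0  | 1  | 0 | 0
1  | 0  | 1  | 0  | 0 | 0
1  | 0  | 1  | 1  | 0 | 0
1  | 1  | 0  | 0  | 1 | 1
1  | 1  | 0  | 1  | 0 | 1
1  | 1  | 1  | 0  | 0 | 1
1  | 1  | 1  | 1  | 0 | 1
In every row where φ is true, ψ is also true, so φ ⊨ ψ.

yes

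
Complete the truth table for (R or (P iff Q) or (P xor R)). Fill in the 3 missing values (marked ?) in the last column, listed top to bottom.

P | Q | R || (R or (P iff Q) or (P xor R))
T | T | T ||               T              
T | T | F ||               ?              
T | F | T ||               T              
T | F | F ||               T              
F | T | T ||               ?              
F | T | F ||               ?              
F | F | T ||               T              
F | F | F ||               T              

T, T, F

Row P=T, Q=T, R=F: (P iff Q) = T, (P xor R) = T, so (R or (P iff Q) or (P xor R)) = T.
Row P=F, Q=T, R=T: (P iff Q) = F, (P xor R) = T, so (R or (P iff Q) or (P xor R)) = T.
Row P=F, Q=T, R=F: (P iff Q) = F, (P xor R) = F, so (R or (P iff Q) or (P xor R)) = F.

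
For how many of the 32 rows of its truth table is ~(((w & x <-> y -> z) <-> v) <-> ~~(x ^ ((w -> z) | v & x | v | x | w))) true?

x | y | z | w | v | φ
- | - | - | - | - | -
T | T | T | T | T | T
T | T | T | T | F | F
T | T | T | F | T | F
T | T | T | F | F | T
T | T | F | T | T | F
T | T | F | T | F | T
T | T | F | F | T | T
T | T | F | F | F | F
T | F | T | T | T | T
T | F | T | T | F | F
T | F | T | F | T | F
T | F | T | F | F | T
T | F | F | T | T | T
T | F | F | T | F | F
T | F | F | F | T | F
T | F | F | F | F | T
F | T | T | T | T | T
F | T | T | T | F | F
F | T | T | F | T | T
F | T | T | F | F | F
F | T | F | T | T | F
F | T | F | T | F | T
F | T | F | F | T | F
F | T | F | F | F | T
F | F | T | T | T | T
F | F | T | T | F | F
F | F | T | F | T | T
F | F | T | F | F | F
F | F | F | T | T | T
F | F | F | T | F | F
F | F | F | F | T | T
F | F | F | F | F | F
The formula is true on 16 of the 32 rows.

16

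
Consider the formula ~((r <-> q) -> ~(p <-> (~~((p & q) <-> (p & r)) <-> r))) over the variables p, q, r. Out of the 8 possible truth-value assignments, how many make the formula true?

p | q | r | (r <-> q) | (p & q) | (p & r) | ((p & q) <-> (p & r)) | ~((p & q) <-> (p & r)) | ~~((p & q) <-> (p & r)) | φ
- | - | - | --------- | ------- | ------- | --------------------- | ---------------------- | ----------------------- | -
1 | 1 | 1 |     1     |    1    |    1    |           1           |           0            |            1            | 1
1 | 1 | 0 |     0     |    1    |    0    |           0           |           1            |            0            | 0
1 | 0 | 1 |     0     |    0    |    1    |           0           |           1            |            0            | 0
1 | 0 | 0 |     1     |    0    |    0    |           1           |           0            |            1            | 0
0 | 1 | 1 |     1     |    0    |    0    |           1           |           0            |            1            | 0
0 | 1 | 0 |     0     |    0    |    0    |           1           |           0            |            1            | 0
0 | 0 | 1 |     0     |    0    |    0    |           1           |           0            |            1            | 0
0 | 0 | 0 |     1     |    0    |    0    |           1           |           0            |            1            | 1
The formula is true on 2 of the 8 rows.

2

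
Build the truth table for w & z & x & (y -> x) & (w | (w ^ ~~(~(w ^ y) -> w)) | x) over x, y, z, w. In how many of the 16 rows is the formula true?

2

x | y | z | w || (w & z) | (y -> x) | (w ^ y) | ~(w ^ y) | (~(w ^ y) -> w) | ~(~(w ^ y) -> w) | ~~(~(w ^ y) -> w) | (w ^ ~~(~(w ^ y) -> w)) | φ
0 | 0 | 0 | 0 ||    0    |    1     |    0    |    1     |        0        |        1         |         0         |            0            | 0
0 | 0 | 0 | 1 ||    0    |    1     |    1    |    0     |        1        |        0         |         1         |            0            | 0
0 | 0 | 1 | 0 ||    0    |    1     |    0    |    1     |        0        |        1         |         0         |            0            | 0
0 | 0 | 1 | 1 ||    1    |    1     |    1    |    0     |        1        |        0         |         1         |            0            | 0
0 | 1 | 0 | 0 ||    0    |    0     |    1    |    0     |        1        |        0         |         1         |            1            | 0
0 | 1 | 0 | 1 ||    0    |    0     |    0    |    1     |        1        |        0         |         1         |            0            | 0
0 | 1 | 1 | 0 ||    0    |    0     |    1    |    0     |        1        |        0         |         1         |            1            | 0
0 | 1 | 1 | 1 ||    1    |    0     |    0    |    1     |        1        |        0         |         1         |            0            | 0
1 | 0 | 0 | 0 ||    0    |    1     |    0    |    1     |        0        |        1         |         0         |            0            | 0
1 | 0 | 0 | 1 ||    0    |    1     |    1    |    0     |        1        |        0         |         1         |            0            | 0
1 | 0 | 1 | 0 ||    0    |    1     |    0    |    1     |        0        |        1         |         0         |            0            | 0
1 | 0 | 1 | 1 ||    1    |    1     |    1    |    0     |        1        |        0         |         1         |            0            | 1
1 | 1 | 0 | 0 ||    0    |    1     |    1    |    0     |        1        |        0         |         1         |            1            | 0
1 | 1 | 0 | 1 ||    0    |    1     |    0    |    1     |        1        |        0         |         1         |            0            | 0
1 | 1 | 1 | 0 ||    0    |    1     |    1    |    0     |        1        |        0         |         1         |            1            | 0
1 | 1 | 1 | 1 ||    1    |    1     |    0    |    1     |        1        |        0         |         1         |            0            | 1
The formula is true on 2 of the 16 rows.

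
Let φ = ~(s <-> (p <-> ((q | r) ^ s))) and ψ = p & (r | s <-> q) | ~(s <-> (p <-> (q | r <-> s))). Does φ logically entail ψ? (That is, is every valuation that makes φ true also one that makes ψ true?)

no

p | q | r | s | φ | ψ
- | - | - | - | - | -
1 | 1 | 1 | 1 | 1 | 1
1 | 1 | 1 | 0 | 1 | 1
1 | 1 | 0 | 1 | 1 | 1
1 | 1 | 0 | 0 | 1 | 0
1 | 0 | 1 | 1 | 1 | 0
1 | 0 | 1 | 0 | 1 | 0
1 | 0 | 0 | 1 | 0 | 1
1 | 0 | 0 | 0 | 0 | 1
0 | 1 | 1 | 1 | 0 | 1
0 | 1 | 1 | 0 | 0 | 1
0 | 1 | 0 | 1 | 0 | 1
0 | 1 | 0 | 0 | 0 | 1
0 | 0 | 1 | 1 | 0 | 1
0 | 0 | 1 | 0 | 0 | 1
0 | 0 | 0 | 1 | 1 | 0
0 | 0 | 0 | 0 | 1 | 0
At p=1, q=1, r=0, s=0 we have φ true but ψ false, so φ does not entail ψ.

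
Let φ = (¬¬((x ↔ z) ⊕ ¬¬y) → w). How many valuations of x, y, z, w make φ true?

x | y | z | w | (x ↔ z) | ¬y | ¬¬y | ((x ↔ z) ⊕ ¬¬y) | ¬((x ↔ z) ⊕ ¬¬y) | ¬¬((x ↔ z) ⊕ ¬¬y) | (¬¬((x ↔ z) ⊕ ¬¬y) → w)
- | - | - | - | ------- | -- | --- | --------------- | ---------------- | ----------------- | -----------------------
0 | 0 | 0 | 0 |    1    | 1  |  0  |        1        |        0         |         1         |            0           
0 | 0 | 0 | 1 |    1    | 1  |  0  |        1        |        0         |         1         |            1           
0 | 0 | 1 | 0 |    0    | 1  |  0  |        0        |        1         |         0         |            1           
0 | 0 | 1 | 1 |    0    | 1  |  0  |        0        |        1         |         0         |            1           
0 | 1 | 0 | 0 |    1    | 0  |  1  |        0        |        1         |         0         |            1           
0 | 1 | 0 | 1 |    1    | 0  |  1  |        0        |        1         |         0         |            1           
0 | 1 | 1 | 0 |    0    | 0  |  1  |        1        |        0         |         1         |            0           
0 | 1 | 1 | 1 |    0    | 0  |  1  |        1        |        0         |         1         |            1           
1 | 0 | 0 | 0 |    0    | 1  |  0  |        0        |        1         |         0         |            1           
1 | 0 | 0 | 1 |    0    | 1  |  0  |        0        |        1         |         0         |            1           
1 | 0 | 1 | 0 |    1    | 1  |  0  |        1        |        0         |         1         |            0           
1 | 0 | 1 | 1 |    1    | 1  |  0  |        1        |        0         |         1         |            1           
1 | 1 | 0 | 0 |    0    | 0  |  1  |        1        |        0         |         1         |            0           
1 | 1 | 0 | 1 |    0    | 0  |  1  |        1        |        0         |         1         |            1           
1 | 1 | 1 | 0 |    1    | 0  |  1  |        0        |        1         |         0         |            1           
1 | 1 | 1 | 1 |    1    | 0  |  1  |        0        |        1         |         0         |            1           
The formula is true on 12 of the 16 rows.

12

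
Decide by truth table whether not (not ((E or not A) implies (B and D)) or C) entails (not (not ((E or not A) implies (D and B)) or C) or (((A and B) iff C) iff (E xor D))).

A | B | C | D | E | φ | ψ
- | - | - | - | - | - | -
1 | 1 | 1 | 1 | 1 | 0 | 0
1 | 1 | 1 | 1 | 0 | 0 | 1
1 | 1 | 1 | 0 | 1 | 0 | 1
1 | 1 | 1 | 0 | 0 | 0 | 0
1 | 1 | 0 | 1 | 1 | 1 | 1
1 | 1 | 0 | 1 | 0 | 1 | 1
1 | 1 | 0 | 0 | 1 | 0 | 0
1 | 1 | 0 | 0 | 0 | 1 | 1
1 | 0 | 1 | 1 | 1 | 0 | 1
1 | 0 | 1 | 1 | 0 | 0 | 0
1 | 0 | 1 | 0 | 1 | 0 | 0
1 | 0 | 1 | 0 | 0 | 0 | 1
1 | 0 | 0 | 1 | 1 | 0 | 0
1 | 0 | 0 | 1 | 0 | 1 | 1
1 | 0 | 0 | 0 | 1 | 0 | 1
1 | 0 | 0 | 0 | 0 | 1 | 1
0 | 1 | 1 | 1 | 1 | 0 | 1
0 | 1 | 1 | 1 | 0 | 0 | 0
0 | 1 | 1 | 0 | 1 | 0 | 0
0 | 1 | 1 | 0 | 0 | 0 | 1
0 | 1 | 0 | 1 | 1 | 1 | 1
0 | 1 | 0 | 1 | 0 | 1 | 1
0 | 1 | 0 | 0 | 1 | 0 | 1
0 | 1 | 0 | 0 | 0 | 0 | 0
0 | 0 | 1 | 1 | 1 | 0 | 1
0 | 0 | 1 | 1 | 0 | 0 | 0
0 | 0 | 1 | 0 | 1 | 0 | 0
0 | 0 | 1 | 0 | 0 | 0 | 1
0 | 0 | 0 | 1 | 1 | 0 | 0
0 | 0 | 0 | 1 | 0 | 0 | 1
0 | 0 | 0 | 0 | 1 | 0 | 1
0 | 0 | 0 | 0 | 0 | 0 | 0
In every row where φ is true, ψ is also true, so φ ⊨ ψ.

yes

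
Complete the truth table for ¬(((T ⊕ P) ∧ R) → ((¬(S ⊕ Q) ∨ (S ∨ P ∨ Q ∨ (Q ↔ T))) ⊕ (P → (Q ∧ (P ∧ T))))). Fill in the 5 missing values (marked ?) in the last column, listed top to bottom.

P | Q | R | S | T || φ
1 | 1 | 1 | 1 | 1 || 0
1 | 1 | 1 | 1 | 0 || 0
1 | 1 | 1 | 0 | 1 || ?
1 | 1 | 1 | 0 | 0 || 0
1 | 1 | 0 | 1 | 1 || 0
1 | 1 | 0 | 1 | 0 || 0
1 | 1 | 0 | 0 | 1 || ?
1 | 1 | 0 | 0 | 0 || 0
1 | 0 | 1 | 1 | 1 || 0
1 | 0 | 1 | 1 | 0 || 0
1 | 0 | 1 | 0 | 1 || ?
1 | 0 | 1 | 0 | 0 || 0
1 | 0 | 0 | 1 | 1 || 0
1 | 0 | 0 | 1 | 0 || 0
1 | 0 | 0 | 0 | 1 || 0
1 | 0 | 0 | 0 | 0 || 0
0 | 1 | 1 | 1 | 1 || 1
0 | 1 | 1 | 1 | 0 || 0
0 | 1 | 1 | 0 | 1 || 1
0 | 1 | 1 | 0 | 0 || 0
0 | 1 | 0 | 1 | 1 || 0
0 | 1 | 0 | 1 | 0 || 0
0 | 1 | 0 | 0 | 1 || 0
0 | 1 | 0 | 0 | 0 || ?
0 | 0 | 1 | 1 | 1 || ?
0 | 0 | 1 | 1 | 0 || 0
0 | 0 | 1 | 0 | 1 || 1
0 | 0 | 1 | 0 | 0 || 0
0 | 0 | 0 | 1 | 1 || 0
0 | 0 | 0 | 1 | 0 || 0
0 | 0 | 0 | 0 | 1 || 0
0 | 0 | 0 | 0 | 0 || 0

0, 0, 0, 0, 1

Row P=1, Q=1, R=1, S=0, T=1: ((T ⊕ P) ∧ R) = 0, ((¬(S ⊕ Q) ∨ (S ∨ P ∨ Q ∨ (Q ↔ T))) ⊕ (P → (Q ∧ (P ∧ T)))) = 0, (((T ⊕ P) ∧ R) → ((¬(S ⊕ Q) ∨ (S ∨ P ∨ Q ∨ (Q ↔ T))) ⊕ (P → (Q ∧ (P ∧ T))))) = 1, so the formula = 0.
Row P=1, Q=1, R=0, S=0, T=1: ((T ⊕ P) ∧ R) = 0, ((¬(S ⊕ Q) ∨ (S ∨ P ∨ Q ∨ (Q ↔ T))) ⊕ (P → (Q ∧ (P ∧ T)))) = 0, (((T ⊕ P) ∧ R) → ((¬(S ⊕ Q) ∨ (S ∨ P ∨ Q ∨ (Q ↔ T))) ⊕ (P → (Q ∧ (P ∧ T))))) = 1, so the formula = 0.
Row P=1, Q=0, R=1, S=0, T=1: ((T ⊕ P) ∧ R) = 0, ((¬(S ⊕ Q) ∨ (S ∨ P ∨ Q ∨ (Q ↔ T))) ⊕ (P → (Q ∧ (P ∧ T)))) = 1, (((T ⊕ P) ∧ R) → ((¬(S ⊕ Q) ∨ (S ∨ P ∨ Q ∨ (Q ↔ T))) ⊕ (P → (Q ∧ (P ∧ T))))) = 1, so the formula = 0.
Row P=0, Q=1, R=0, S=0, T=0: ((T ⊕ P) ∧ R) = 0, ((¬(S ⊕ Q) ∨ (S ∨ P ∨ Q ∨ (Q ↔ T))) ⊕ (P → (Q ∧ (P ∧ T)))) = 0, (((T ⊕ P) ∧ R) → ((¬(S ⊕ Q) ∨ (S ∨ P ∨ Q ∨ (Q ↔ T))) ⊕ (P → (Q ∧ (P ∧ T))))) = 1, so the formula = 0.
Row P=0, Q=0, R=1, S=1, T=1: ((T ⊕ P) ∧ R) = 1, ((¬(S ⊕ Q) ∨ (S ∨ P ∨ Q ∨ (Q ↔ T))) ⊕ (P → (Q ∧ (P ∧ T)))) = 0, (((T ⊕ P) ∧ R) → ((¬(S ⊕ Q) ∨ (S ∨ P ∨ Q ∨ (Q ↔ T))) ⊕ (P → (Q ∧ (P ∧ T))))) = 0, so the formula = 1.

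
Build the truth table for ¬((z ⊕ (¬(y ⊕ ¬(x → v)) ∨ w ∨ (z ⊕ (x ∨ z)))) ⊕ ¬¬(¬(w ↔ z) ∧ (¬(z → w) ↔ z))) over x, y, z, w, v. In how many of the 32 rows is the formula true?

x | y | z | w | v || φ
T | T | T | T | T || T
T | T | T | T | F || T
T | T | T | F | T || T
T | T | T | F | F || F
T | T | F | T | T || T
T | T | F | T | F || T
T | T | F | F | T || F
T | T | F | F | F || F
T | F | T | T | T || T
T | F | T | T | F || T
T | F | T | F | T || F
T | F | T | F | F || T
T | F | F | T | T || T
T | F | F | T | F || T
T | F | F | F | T || F
T | F | F | F | F || F
F | T | T | T | T || T
F | T | T | T | F || T
F | T | T | F | T || T
F | T | T | F | F || T
F | T | F | T | T || T
F | T | F | T | F || T
F | T | F | F | T || T
F | T | F | F | F || T
F | F | T | T | T || T
F | F | T | T | F || T
F | F | T | F | T || F
F | F | T | F | F || F
F | F | F | T | T || T
F | F | F | T | F || T
F | F | F | F | T || F
F | F | F | F | F || F
The formula is true on 22 of the 32 rows.

22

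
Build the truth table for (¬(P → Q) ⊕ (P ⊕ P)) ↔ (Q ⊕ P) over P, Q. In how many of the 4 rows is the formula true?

3

P | Q || ((¬(P → Q) ⊕ (P ⊕ P)) ↔ (Q ⊕ P))
F | F ||                T                
F | T ||                F                
T | F ||                T                
T | T ||                T                
The formula is true on 3 of the 4 rows.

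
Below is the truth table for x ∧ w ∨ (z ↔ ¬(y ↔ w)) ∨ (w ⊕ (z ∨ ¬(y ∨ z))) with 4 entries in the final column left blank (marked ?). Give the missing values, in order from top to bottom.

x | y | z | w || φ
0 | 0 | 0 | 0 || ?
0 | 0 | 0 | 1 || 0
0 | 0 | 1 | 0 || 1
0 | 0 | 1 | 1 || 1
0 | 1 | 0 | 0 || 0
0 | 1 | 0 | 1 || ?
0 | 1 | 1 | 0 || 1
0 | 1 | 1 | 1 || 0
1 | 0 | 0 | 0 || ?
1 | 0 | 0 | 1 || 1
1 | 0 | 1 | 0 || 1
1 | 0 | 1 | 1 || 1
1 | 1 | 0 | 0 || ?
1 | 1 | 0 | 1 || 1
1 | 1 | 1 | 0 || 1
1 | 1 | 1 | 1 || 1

1, 1, 1, 0

Row x=0, y=0, z=0, w=0: (x ∧ w ∨ (z ↔ ¬(y ↔ w))) = 1, (w ⊕ (z ∨ ¬(y ∨ z))) = 1, so the formula = 1.
Row x=0, y=1, z=0, w=1: (x ∧ w ∨ (z ↔ ¬(y ↔ w))) = 1, (w ⊕ (z ∨ ¬(y ∨ z))) = 1, so the formula = 1.
Row x=1, y=0, z=0, w=0: (x ∧ w ∨ (z ↔ ¬(y ↔ w))) = 1, (w ⊕ (z ∨ ¬(y ∨ z))) = 1, so the formula = 1.
Row x=1, y=1, z=0, w=0: (x ∧ w ∨ (z ↔ ¬(y ↔ w))) = 0, (w ⊕ (z ∨ ¬(y ∨ z))) = 0, so the formula = 0.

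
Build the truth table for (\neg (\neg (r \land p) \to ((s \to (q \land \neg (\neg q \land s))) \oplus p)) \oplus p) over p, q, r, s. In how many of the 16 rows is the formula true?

7

  p   |   q   |   r   |   s   || (r \land p) | \neg (r \land p) | \neg q | (\neg q \land s) | \neg (\neg q \land s) |   φ  
 True |  True |  True |  True ||     True    |      False       | False  |      False       |          True         |  True
 True |  True |  True | False ||     True    |      False       | False  |      False       |          True         |  True
 True |  True | False |  True ||    False    |       True       | False  |      False       |          True         | False
 True |  True | False | False ||    False    |       True       | False  |      False       |          True         | False
 True | False |  True |  True ||     True    |      False       |  True  |       True       |         False         |  True
 True | False |  True | False ||     True    |      False       |  True  |      False       |          True         |  True
 True | False | False |  True ||    False    |       True       |  True  |       True       |         False         |  True
 True | False | False | False ||    False    |       True       |  True  |      False       |          True         | False
False |  True |  True |  True ||    False    |       True       | False  |      False       |          True         | False
False |  True |  True | False ||    False    |       True       | False  |      False       |          True         | False
False |  True | False |  True ||    False    |       True       | False  |      False       |          True         | False
False |  True | False | False ||    False    |       True       | False  |      False       |          True         | False
False | False |  True |  True ||    False    |       True       |  True  |       True       |         False         |  True
False | False |  True | False ||    False    |       True       |  True  |      False       |          True         | False
False | False | False |  True ||    False    |       True       |  True  |       True       |         False         |  True
False | False | False | False ||    False    |       True       |  True  |      False       |          True         | False
The formula is true on 7 of the 16 rows.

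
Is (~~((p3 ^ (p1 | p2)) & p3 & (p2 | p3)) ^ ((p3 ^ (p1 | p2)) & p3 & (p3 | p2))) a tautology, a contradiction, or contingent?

contradiction

p1  p2  p3     (p1 | p2)  (p3 ^ (p1 | p2))  (p2 | p3)  (p3 | p2)  φ
T   T   T          T             F              T          T      F
T   T   F          T             T              T          T      F
T   F   T          T             F              T          T      F
T   F   F          T             T              F          F      F
F   T   T          T             F              T          T      F
F   T   F          T             T              T          T      F
F   F   T          F             T              T          T      F
F   F   F          F             F              F          F      F
Every row is F, so the formula is a contradiction.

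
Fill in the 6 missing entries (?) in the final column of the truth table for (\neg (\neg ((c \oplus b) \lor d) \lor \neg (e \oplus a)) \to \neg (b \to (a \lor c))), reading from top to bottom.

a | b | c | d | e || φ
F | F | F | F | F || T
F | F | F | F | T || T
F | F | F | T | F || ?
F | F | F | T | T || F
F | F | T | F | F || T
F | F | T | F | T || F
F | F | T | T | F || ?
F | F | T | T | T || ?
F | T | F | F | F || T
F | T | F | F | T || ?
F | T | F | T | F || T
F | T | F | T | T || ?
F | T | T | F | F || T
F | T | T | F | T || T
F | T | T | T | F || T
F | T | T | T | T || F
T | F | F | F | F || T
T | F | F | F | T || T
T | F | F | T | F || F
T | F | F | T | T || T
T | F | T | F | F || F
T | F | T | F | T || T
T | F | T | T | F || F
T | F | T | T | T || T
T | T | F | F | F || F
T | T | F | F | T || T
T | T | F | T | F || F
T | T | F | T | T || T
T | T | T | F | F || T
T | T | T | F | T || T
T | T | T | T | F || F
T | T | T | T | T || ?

T, T, F, T, T, T

Row a=F, b=F, c=F, d=T, e=F: \neg (\neg ((c \oplus b) \lor d) \lor \neg (e \oplus a)) = F, \neg (b \to (a \lor c)) = F, so the formula = T.
Row a=F, b=F, c=T, d=T, e=F: \neg (\neg ((c \oplus b) \lor d) \lor \neg (e \oplus a)) = F, \neg (b \to (a \lor c)) = F, so the formula = T.
Row a=F, b=F, c=T, d=T, e=T: \neg (\neg ((c \oplus b) \lor d) \lor \neg (e \oplus a)) = T, \neg (b \to (a \lor c)) = F, so the formula = F.
Row a=F, b=T, c=F, d=F, e=T: \neg (\neg ((c \oplus b) \lor d) \lor \neg (e \oplus a)) = T, \neg (b \to (a \lor c)) = T, so the formula = T.
Row a=F, b=T, c=F, d=T, e=T: \neg (\neg ((c \oplus b) \lor d) \lor \neg (e \oplus a)) = T, \neg (b \to (a \lor c)) = T, so the formula = T.
Row a=T, b=T, c=T, d=T, e=T: \neg (\neg ((c \oplus b) \lor d) \lor \neg (e \oplus a)) = F, \neg (b \to (a \lor c)) = F, so the formula = T.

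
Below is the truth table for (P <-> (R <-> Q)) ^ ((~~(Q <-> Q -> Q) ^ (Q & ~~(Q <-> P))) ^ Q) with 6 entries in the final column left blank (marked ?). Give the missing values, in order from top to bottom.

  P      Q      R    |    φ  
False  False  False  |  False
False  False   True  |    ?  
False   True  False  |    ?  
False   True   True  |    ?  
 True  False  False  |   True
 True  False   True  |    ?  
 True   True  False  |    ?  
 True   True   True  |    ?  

True, True, False, False, True, False

Row P=False, Q=False, R=True: (P <-> (R <-> Q)) = True, ((~~(Q <-> Q -> Q) ^ (Q & ~~(Q <-> P))) ^ Q) = False, so the formula = True.
Row P=False, Q=True, R=False: (P <-> (R <-> Q)) = True, ((~~(Q <-> Q -> Q) ^ (Q & ~~(Q <-> P))) ^ Q) = False, so the formula = True.
Row P=False, Q=True, R=True: (P <-> (R <-> Q)) = False, ((~~(Q <-> Q -> Q) ^ (Q & ~~(Q <-> P))) ^ Q) = False, so the formula = False.
Row P=True, Q=False, R=True: (P <-> (R <-> Q)) = False, ((~~(Q <-> Q -> Q) ^ (Q & ~~(Q <-> P))) ^ Q) = False, so the formula = False.
Row P=True, Q=True, R=False: (P <-> (R <-> Q)) = False, ((~~(Q <-> Q -> Q) ^ (Q & ~~(Q <-> P))) ^ Q) = True, so the formula = True.
Row P=True, Q=True, R=True: (P <-> (R <-> Q)) = True, ((~~(Q <-> Q -> Q) ^ (Q & ~~(Q <-> P))) ^ Q) = True, so the formula = False.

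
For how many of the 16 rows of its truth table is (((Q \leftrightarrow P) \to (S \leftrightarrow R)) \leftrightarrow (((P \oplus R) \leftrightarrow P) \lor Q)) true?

P  Q  R  S  |  (Q \leftrightarrow P)  (S \leftrightarrow R)  (P \oplus R)  φ
T  T  T  T  |            T                      T                 F        T
T  T  T  F  |            T                      F                 F        F
T  T  F  T  |            T                      F                 T        F
T  T  F  F  |            T                      T                 T        T
T  F  T  T  |            F                      T                 F        F
T  F  T  F  |            F                      F                 F        F
T  F  F  T  |            F                      F                 T        T
T  F  F  F  |            F                      T                 T        T
F  T  T  T  |            F                      T                 T        T
F  T  T  F  |            F                      F                 T        T
F  T  F  T  |            F                      F                 F        T
F  T  F  F  |            F                      T                 F        T
F  F  T  T  |            T                      T                 T        F
F  F  T  F  |            T                      F                 T        T
F  F  F  T  |            T                      F                 F        F
F  F  F  F  |            T                      T                 F        T
The formula is true on 10 of the 16 rows.

10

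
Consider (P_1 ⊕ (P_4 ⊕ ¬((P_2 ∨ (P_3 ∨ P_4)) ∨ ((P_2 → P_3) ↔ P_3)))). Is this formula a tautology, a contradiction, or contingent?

P_1 | P_2 | P_3 | P_4 || (P_3 ∨ P_4) | (P_2 ∨ (P_3 ∨ P_4)) | (P_2 → P_3) | ((P_2 → P_3) ↔ P_3) | φ
 F  |  F  |  F  |  F  ||      F      |          F          |      T      |          F          | T
 F  |  F  |  F  |  T  ||      T      |          T          |      T      |          F          | T
 F  |  F  |  T  |  F  ||      T      |          T          |      T      |          T          | F
 F  |  F  |  T  |  T  ||      T      |          T          |      T      |          T          | T
 F  |  T  |  F  |  F  ||      F      |          T          |      F      |          T          | F
 F  |  T  |  F  |  T  ||      T      |          T          |      F      |          T          | T
 F  |  T  |  T  |  F  ||      T      |          T          |      T      |          T          | F
 F  |  T  |  T  |  T  ||      T      |          T          |      T      |          T          | T
 T  |  F  |  F  |  F  ||      F      |          F          |      T      |          F          | F
 T  |  F  |  F  |  T  ||      T      |          T          |      T      |          F          | F
 T  |  F  |  T  |  F  ||      T      |          T          |      T      |          T          | T
 T  |  F  |  T  |  T  ||      T      |          T          |      T      |          T          | F
 T  |  T  |  F  |  F  ||      F      |          T          |      F      |          T          | T
 T  |  T  |  F  |  T  ||      T      |          T          |      F      |          T          | F
 T  |  T  |  T  |  F  ||      T      |          T          |      T      |          T          | T
 T  |  T  |  T  |  T  ||      T      |          T          |      T      |          T          | F
8 of 16 rows are T, so the formula is contingent.

contingent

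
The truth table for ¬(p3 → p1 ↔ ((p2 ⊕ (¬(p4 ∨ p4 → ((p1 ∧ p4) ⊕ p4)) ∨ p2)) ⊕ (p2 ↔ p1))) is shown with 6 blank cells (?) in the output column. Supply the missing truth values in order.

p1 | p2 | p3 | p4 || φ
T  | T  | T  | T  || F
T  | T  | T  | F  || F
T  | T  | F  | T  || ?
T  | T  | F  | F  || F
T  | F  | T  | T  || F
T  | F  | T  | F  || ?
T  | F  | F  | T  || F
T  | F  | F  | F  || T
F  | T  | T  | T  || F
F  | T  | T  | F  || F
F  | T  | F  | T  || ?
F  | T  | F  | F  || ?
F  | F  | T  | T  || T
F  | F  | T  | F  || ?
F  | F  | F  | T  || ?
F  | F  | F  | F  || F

F, T, T, T, T, F

Row p1=T, p2=T, p3=F, p4=T: (p3 → p1) = T, ((p2 ⊕ (¬(p4 ∨ p4 → ((p1 ∧ p4) ⊕ p4)) ∨ p2)) ⊕ (p2 ↔ p1)) = T, (p3 → p1 ↔ ((p2 ⊕ (¬(p4 ∨ p4 → ((p1 ∧ p4) ⊕ p4)) ∨ p2)) ⊕ (p2 ↔ p1))) = T, so the formula = F.
Row p1=T, p2=F, p3=T, p4=F: (p3 → p1) = T, ((p2 ⊕ (¬(p4 ∨ p4 → ((p1 ∧ p4) ⊕ p4)) ∨ p2)) ⊕ (p2 ↔ p1)) = F, (p3 → p1 ↔ ((p2 ⊕ (¬(p4 ∨ p4 → ((p1 ∧ p4) ⊕ p4)) ∨ p2)) ⊕ (p2 ↔ p1))) = F, so the formula = T.
Row p1=F, p2=T, p3=F, p4=T: (p3 → p1) = T, ((p2 ⊕ (¬(p4 ∨ p4 → ((p1 ∧ p4) ⊕ p4)) ∨ p2)) ⊕ (p2 ↔ p1)) = F, (p3 → p1 ↔ ((p2 ⊕ (¬(p4 ∨ p4 → ((p1 ∧ p4) ⊕ p4)) ∨ p2)) ⊕ (p2 ↔ p1))) = F, so the formula = T.
Row p1=F, p2=T, p3=F, p4=F: (p3 → p1) = T, ((p2 ⊕ (¬(p4 ∨ p4 → ((p1 ∧ p4) ⊕ p4)) ∨ p2)) ⊕ (p2 ↔ p1)) = F, (p3 → p1 ↔ ((p2 ⊕ (¬(p4 ∨ p4 → ((p1 ∧ p4) ⊕ p4)) ∨ p2)) ⊕ (p2 ↔ p1))) = F, so the formula = T.
Row p1=F, p2=F, p3=T, p4=F: (p3 → p1) = F, ((p2 ⊕ (¬(p4 ∨ p4 → ((p1 ∧ p4) ⊕ p4)) ∨ p2)) ⊕ (p2 ↔ p1)) = T, (p3 → p1 ↔ ((p2 ⊕ (¬(p4 ∨ p4 → ((p1 ∧ p4) ⊕ p4)) ∨ p2)) ⊕ (p2 ↔ p1))) = F, so the formula = T.
Row p1=F, p2=F, p3=F, p4=T: (p3 → p1) = T, ((p2 ⊕ (¬(p4 ∨ p4 → ((p1 ∧ p4) ⊕ p4)) ∨ p2)) ⊕ (p2 ↔ p1)) = T, (p3 → p1 ↔ ((p2 ⊕ (¬(p4 ∨ p4 → ((p1 ∧ p4) ⊕ p4)) ∨ p2)) ⊕ (p2 ↔ p1))) = T, so the formula = F.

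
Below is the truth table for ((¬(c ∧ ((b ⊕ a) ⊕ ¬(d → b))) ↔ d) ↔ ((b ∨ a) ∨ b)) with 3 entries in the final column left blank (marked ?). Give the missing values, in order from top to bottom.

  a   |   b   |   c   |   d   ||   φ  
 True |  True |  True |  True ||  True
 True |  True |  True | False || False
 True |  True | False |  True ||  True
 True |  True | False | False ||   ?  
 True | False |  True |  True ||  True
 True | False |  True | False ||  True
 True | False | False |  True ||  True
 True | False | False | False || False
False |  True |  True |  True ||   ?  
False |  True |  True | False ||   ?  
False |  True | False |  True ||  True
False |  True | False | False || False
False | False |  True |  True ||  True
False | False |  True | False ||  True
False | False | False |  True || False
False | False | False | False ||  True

False, False, True

Row a=True, b=True, c=False, d=False: (¬(c ∧ ((b ⊕ a) ⊕ ¬(d → b))) ↔ d) = False, ((b ∨ a) ∨ b) = True, so the formula = False.
Row a=False, b=True, c=True, d=True: (¬(c ∧ ((b ⊕ a) ⊕ ¬(d → b))) ↔ d) = False, ((b ∨ a) ∨ b) = True, so the formula = False.
Row a=False, b=True, c=True, d=False: (¬(c ∧ ((b ⊕ a) ⊕ ¬(d → b))) ↔ d) = True, ((b ∨ a) ∨ b) = True, so the formula = True.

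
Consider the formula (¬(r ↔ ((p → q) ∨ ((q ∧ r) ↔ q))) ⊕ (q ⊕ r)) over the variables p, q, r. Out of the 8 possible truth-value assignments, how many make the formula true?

p | q | r | (p → q) | (q ∧ r) | ((q ∧ r) ↔ q) | ((p → q) ∨ ((q ∧ r) ↔ q)) | (q ⊕ r) | φ
- | - | - | ------- | ------- | ------------- | ------------------------- | ------- | -
1 | 1 | 1 |    1    |    1    |       1       |             1             |    0    | 0
1 | 1 | 0 |    1    |    0    |       0       |             1             |    1    | 0
1 | 0 | 1 |    0    |    0    |       1       |             1             |    1    | 1
1 | 0 | 0 |    0    |    0    |       1       |             1             |    0    | 1
0 | 1 | 1 |    1    |    1    |       1       |             1             |    0    | 0
0 | 1 | 0 |    1    |    0    |       0       |             1             |    1    | 0
0 | 0 | 1 |    1    |    0    |       1       |             1             |    1    | 1
0 | 0 | 0 |    1    |    0    |       1       |             1             |    0    | 1
The formula is true on 4 of the 8 rows.

4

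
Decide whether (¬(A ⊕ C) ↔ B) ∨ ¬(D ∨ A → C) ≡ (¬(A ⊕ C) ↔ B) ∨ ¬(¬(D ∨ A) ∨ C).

A  B  C  D  |  φ  ψ
T  T  T  T  |  T  T
T  T  T  F  |  T  T
T  T  F  T  |  T  T
T  T  F  F  |  T  T
T  F  T  T  |  F  F
T  F  T  F  |  F  F
T  F  F  T  |  T  T
T  F  F  F  |  T  T
F  T  T  T  |  F  F
F  T  T  F  |  F  F
F  T  F  T  |  T  T
F  T  F  F  |  T  T
F  F  T  T  |  T  T
F  F  T  F  |  T  T
F  F  F  T  |  T  T
F  F  F  F  |  F  F
The columns for φ and ψ agree on every row, so they are logically equivalent.

equivalent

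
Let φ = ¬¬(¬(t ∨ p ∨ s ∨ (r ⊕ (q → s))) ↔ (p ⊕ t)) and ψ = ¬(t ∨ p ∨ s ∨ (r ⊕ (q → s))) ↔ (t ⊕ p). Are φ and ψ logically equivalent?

p  q  r  s  t  |  φ  ψ
T  T  T  T  T  |  T  T
T  T  T  T  F  |  F  F
T  T  T  F  T  |  T  T
T  T  T  F  F  |  F  F
T  T  F  T  T  |  T  T
T  T  F  T  F  |  F  F
T  T  F  F  T  |  T  T
T  T  F  F  F  |  F  F
T  F  T  T  T  |  T  T
T  F  T  T  F  |  F  F
T  F  T  F  T  |  T  T
T  F  T  F  F  |  F  F
T  F  F  T  T  |  T  T
T  F  F  T  F  |  F  F
T  F  F  F  T  |  T  T
T  F  F  F  F  |  F  F
F  T  T  T  T  |  F  F
F  T  T  T  F  |  T  T
F  T  T  F  T  |  F  F
F  T  T  F  F  |  T  T
F  T  F  T  T  |  F  F
F  T  F  T  F  |  T  T
F  T  F  F  T  |  F  F
F  T  F  F  F  |  F  F
F  F  T  T  T  |  F  F
F  F  T  T  F  |  T  T
F  F  T  F  T  |  F  F
F  F  T  F  F  |  F  F
F  F  F  T  T  |  F  F
F  F  F  T  F  |  T  T
F  F  F  F  T  |  F  F
F  F  F  F  F  |  T  T
The columns for φ and ψ agree on every row, so they are logically equivalent.

equivalent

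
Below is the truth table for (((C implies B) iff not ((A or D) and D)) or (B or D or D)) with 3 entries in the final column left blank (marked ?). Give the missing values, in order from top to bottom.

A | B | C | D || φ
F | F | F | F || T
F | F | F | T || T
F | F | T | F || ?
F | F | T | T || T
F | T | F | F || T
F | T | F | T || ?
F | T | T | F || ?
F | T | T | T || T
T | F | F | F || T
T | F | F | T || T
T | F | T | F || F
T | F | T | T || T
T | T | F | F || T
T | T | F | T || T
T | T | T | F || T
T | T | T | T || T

F, T, T

Row A=F, B=F, C=T, D=F: ((C implies B) iff not ((A or D) and D)) = F, (B or D or D) = F, so the formula = F.
Row A=F, B=T, C=F, D=T: ((C implies B) iff not ((A or D) and D)) = F, (B or D or D) = T, so the formula = T.
Row A=F, B=T, C=T, D=F: ((C implies B) iff not ((A or D) and D)) = T, (B or D or D) = T, so the formula = T.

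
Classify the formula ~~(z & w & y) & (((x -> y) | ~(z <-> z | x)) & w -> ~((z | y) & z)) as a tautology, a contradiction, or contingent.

  x      y      z      w    |    φ  
False  False  False  False  |  False
False  False  False   True  |  False
False  False   True  False  |  False
False  False   True   True  |  False
False   True  False  False  |  False
False   True  False   True  |  False
False   True   True  False  |  False
False   True   True   True  |  False
 True  False  False  False  |  False
 True  False  False   True  |  False
 True  False   True  False  |  False
 True  False   True   True  |  False
 True   True  False  False  |  False
 True   True  False   True  |  False
 True   True   True  False  |  False
 True   True   True   True  |  False
Every row is False, so the formula is a contradiction.

contradiction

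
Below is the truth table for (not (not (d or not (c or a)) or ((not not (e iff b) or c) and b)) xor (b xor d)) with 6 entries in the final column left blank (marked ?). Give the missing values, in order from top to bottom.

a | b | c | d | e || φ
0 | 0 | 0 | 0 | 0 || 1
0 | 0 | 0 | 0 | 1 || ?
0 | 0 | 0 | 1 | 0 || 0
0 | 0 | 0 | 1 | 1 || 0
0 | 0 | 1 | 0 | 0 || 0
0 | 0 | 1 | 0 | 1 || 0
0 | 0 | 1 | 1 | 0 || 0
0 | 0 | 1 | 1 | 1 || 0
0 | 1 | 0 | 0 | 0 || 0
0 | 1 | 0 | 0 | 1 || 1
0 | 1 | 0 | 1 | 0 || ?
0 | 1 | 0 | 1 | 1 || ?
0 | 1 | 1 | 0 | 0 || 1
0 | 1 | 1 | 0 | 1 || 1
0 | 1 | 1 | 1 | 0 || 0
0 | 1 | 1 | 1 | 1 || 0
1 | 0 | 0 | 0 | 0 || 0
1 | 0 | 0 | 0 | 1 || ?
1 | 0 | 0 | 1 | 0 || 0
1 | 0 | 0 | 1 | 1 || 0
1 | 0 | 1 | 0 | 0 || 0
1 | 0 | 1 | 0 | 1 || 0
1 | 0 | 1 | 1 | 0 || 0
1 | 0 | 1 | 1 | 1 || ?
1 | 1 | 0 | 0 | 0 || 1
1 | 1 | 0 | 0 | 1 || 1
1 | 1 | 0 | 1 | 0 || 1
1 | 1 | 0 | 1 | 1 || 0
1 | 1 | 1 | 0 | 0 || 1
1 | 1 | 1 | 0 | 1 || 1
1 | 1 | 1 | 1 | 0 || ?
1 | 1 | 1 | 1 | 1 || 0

1, 1, 0, 0, 0, 0

Row a=0, b=0, c=0, d=0, e=1: not (not (d or not (c or a)) or ((not not (e iff b) or c) and b)) = 1, (b xor d) = 0, so the formula = 1.
Row a=0, b=1, c=0, d=1, e=0: not (not (d or not (c or a)) or ((not not (e iff b) or c) and b)) = 1, (b xor d) = 0, so the formula = 1.
Row a=0, b=1, c=0, d=1, e=1: not (not (d or not (c or a)) or ((not not (e iff b) or c) and b)) = 0, (b xor d) = 0, so the formula = 0.
Row a=1, b=0, c=0, d=0, e=1: not (not (d or not (c or a)) or ((not not (e iff b) or c) and b)) = 0, (b xor d) = 0, so the formula = 0.
Row a=1, b=0, c=1, d=1, e=1: not (not (d or not (c or a)) or ((not not (e iff b) or c) and b)) = 1, (b xor d) = 1, so the formula = 0.
Row a=1, b=1, c=1, d=1, e=0: not (not (d or not (c or a)) or ((not not (e iff b) or c) and b)) = 0, (b xor d) = 0, so the formula = 0.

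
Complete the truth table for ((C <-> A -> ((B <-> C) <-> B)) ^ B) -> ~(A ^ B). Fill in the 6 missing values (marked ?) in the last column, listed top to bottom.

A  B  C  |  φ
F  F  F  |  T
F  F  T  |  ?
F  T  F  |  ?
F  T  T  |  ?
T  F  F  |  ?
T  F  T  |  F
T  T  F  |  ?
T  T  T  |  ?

T, F, T, F, T, T

Row A=F, B=F, C=T: ((C <-> A -> ((B <-> C) <-> B)) ^ B) = T, ~(A ^ B) = T, so the formula = T.
Row A=F, B=T, C=F: ((C <-> A -> ((B <-> C) <-> B)) ^ B) = T, ~(A ^ B) = F, so the formula = F.
Row A=F, B=T, C=T: ((C <-> A -> ((B <-> C) <-> B)) ^ B) = F, ~(A ^ B) = F, so the formula = T.
Row A=T, B=F, C=F: ((C <-> A -> ((B <-> C) <-> B)) ^ B) = T, ~(A ^ B) = F, so the formula = F.
Row A=T, B=T, C=F: ((C <-> A -> ((B <-> C) <-> B)) ^ B) = F, ~(A ^ B) = T, so the formula = T.
Row A=T, B=T, C=T: ((C <-> A -> ((B <-> C) <-> B)) ^ B) = F, ~(A ^ B) = T, so the formula = T.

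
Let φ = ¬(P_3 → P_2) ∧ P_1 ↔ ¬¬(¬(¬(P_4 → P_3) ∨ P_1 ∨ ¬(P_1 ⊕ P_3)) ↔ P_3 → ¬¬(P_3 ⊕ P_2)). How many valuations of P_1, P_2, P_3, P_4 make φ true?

10

P_1 | P_2 | P_3 | P_4 | (P_3 → P_2) | ¬(P_3 → P_2) | (¬(P_3 → P_2) ∧ P_1) | (P_4 → P_3) | ¬(P_4 → P_3) | (P_1 ⊕ P_3) | ¬(P_1 ⊕ P_3) | (P_3 ⊕ P_2) | ¬(P_3 ⊕ P_2) | ¬¬(P_3 ⊕ P_2) | (P_3 → ¬¬(P_3 ⊕ P_2)) | φ
--- | --- | --- | --- | ----------- | ------------ | -------------------- | ----------- | ------------ | ----------- | ------------ | ----------- | ------------ | ------------- | --------------------- | -
 F  |  F  |  F  |  F  |      T      |      F       |          F           |      T      |      F       |      F      |      T       |      F      |      T       |       F       |           T           | T
 F  |  F  |  F  |  T  |      T      |      F       |          F           |      F      |      T       |      F      |      T       |      F      |      T       |       F       |           T           | T
 F  |  F  |  T  |  F  |      F      |      T       |          F           |      T      |      F       |      T      |      F       |      T      |      F       |       T       |           T           | F
 F  |  F  |  T  |  T  |      F      |      T       |          F           |      T      |      F       |      T      |      F       |      T      |      F       |       T       |           T           | F
 F  |  T  |  F  |  F  |      T      |      F       |          F           |      T      |      F       |      F      |      T       |      T      |      F       |       T       |           T           | T
 F  |  T  |  F  |  T  |      T      |      F       |          F           |      F      |      T       |      F      |      T       |      T      |      F       |       T       |           T           | T
 F  |  T  |  T  |  F  |      T      |      F       |          F           |      T      |      F       |      T      |      F       |      F      |      T       |       F       |           F           | T
 F  |  T  |  T  |  T  |      T      |      F       |          F           |      T      |      F       |      T      |      F       |      F      |      T       |       F       |           F           | T
 T  |  F  |  F  |  F  |      T      |      F       |          F           |      T      |      F       |      T      |      F       |      F      |      T       |       F       |           T           | T
 T  |  F  |  F  |  T  |      T      |      F       |          F           |      F      |      T       |      T      |      F       |      F      |      T       |       F       |           T           | T
 T  |  F  |  T  |  F  |      F      |      T       |          T           |      T      |      F       |      F      |      T       |      T      |      F       |       T       |           T           | F
 T  |  F  |  T  |  T  |      F      |      T       |          T           |      T      |      F       |      F      |      T       |      T      |      F       |       T       |           T           | F
 T  |  T  |  F  |  F  |      T      |      F       |          F           |      T      |      F       |      T      |      F       |      T      |      F       |       T       |           T           | T
 T  |  T  |  F  |  T  |      T      |      F       |          F           |      F      |      T       |      T      |      F       |      T      |      F       |       T       |           T           | T
 T  |  T  |  T  |  F  |      T      |      F       |          F           |      T      |      F       |      F      |      T       |      F      |      T       |       F       |           F           | F
 T  |  T  |  T  |  T  |      T      |      F       |          F           |      T      |      F       |      F      |      T       |      F      |      T       |       F       |           F           | F
The formula is true on 10 of the 16 rows.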